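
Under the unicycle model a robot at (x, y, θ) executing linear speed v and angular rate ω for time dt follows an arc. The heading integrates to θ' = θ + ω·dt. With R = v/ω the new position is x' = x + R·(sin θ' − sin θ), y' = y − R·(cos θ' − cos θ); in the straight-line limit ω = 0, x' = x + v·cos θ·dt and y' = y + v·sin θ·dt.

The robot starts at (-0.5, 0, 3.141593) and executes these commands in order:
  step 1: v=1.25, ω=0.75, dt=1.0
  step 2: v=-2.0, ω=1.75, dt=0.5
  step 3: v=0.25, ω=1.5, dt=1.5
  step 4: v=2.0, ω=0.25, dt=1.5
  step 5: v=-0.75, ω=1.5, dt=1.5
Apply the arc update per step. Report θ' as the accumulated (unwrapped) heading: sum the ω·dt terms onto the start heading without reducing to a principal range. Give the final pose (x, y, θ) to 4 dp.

step 1: θ'=3.8916 (R=1.6667) → pose (-1.6361, -0.4472, 3.8916)
step 2: θ'=4.7666 (R=-1.1429) → pose (-1.2739, 0.4509, 4.7666)
step 3: θ'=7.0166 (R=0.1667) → pose (-0.9959, 0.3362, 7.0166)
step 4: θ'=7.3916 (R=8.0000) → pose (0.8088, 2.7106, 7.3916)
step 5: θ'=9.6416 (R=-0.5000) → pose (1.3638, 1.9993, 9.6416)

(1.3638, 1.9993, 9.6416)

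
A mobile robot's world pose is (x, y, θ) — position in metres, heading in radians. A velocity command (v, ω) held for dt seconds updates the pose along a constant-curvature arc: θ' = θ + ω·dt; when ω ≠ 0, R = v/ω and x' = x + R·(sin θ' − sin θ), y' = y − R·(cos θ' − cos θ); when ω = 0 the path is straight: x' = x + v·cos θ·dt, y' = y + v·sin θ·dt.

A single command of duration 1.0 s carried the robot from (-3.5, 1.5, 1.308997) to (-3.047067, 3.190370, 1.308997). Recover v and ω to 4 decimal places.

Δθ = 1.308997 − 1.308997 = 0.000000
ω = Δθ/dt = 0.000000/1.0 = 0.0000
ω = 0 → v = (Δx·cos θ + Δy·sin θ)/dt = 1.7500

v = 1.7500, ω = 0.0000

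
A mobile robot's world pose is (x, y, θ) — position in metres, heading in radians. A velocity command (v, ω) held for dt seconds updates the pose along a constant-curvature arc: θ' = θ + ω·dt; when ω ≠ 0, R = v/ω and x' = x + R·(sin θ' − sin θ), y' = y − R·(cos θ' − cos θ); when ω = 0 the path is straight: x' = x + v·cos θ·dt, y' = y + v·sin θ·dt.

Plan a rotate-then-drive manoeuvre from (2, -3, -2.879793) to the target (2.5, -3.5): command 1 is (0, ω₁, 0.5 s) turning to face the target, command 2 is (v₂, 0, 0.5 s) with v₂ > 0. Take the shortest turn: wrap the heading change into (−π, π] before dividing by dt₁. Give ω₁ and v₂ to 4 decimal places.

ω₁ = 4.1888, v₂ = 1.4142

heading to target = atan2(-3.5−-3, 2.5−2) = -0.7854
Δθ = wrap(-0.7854 − -2.8798) = 2.0944; ω₁ = Δθ/dt₁ = 4.1888
distance = √((2.5−2)² + (-3.5−-3)²) = 0.7071; v₂ = distance/dt₂ = 1.4142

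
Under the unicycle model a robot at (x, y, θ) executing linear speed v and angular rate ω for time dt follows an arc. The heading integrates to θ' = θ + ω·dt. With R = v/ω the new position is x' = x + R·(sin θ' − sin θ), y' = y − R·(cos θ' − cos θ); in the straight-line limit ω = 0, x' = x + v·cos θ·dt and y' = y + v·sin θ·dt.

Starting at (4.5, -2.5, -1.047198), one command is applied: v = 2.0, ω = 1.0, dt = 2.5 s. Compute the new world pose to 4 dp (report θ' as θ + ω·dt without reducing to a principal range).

(8.2181, -1.7354, 1.4528)

θ' = -1.0472 + 1.0·2.5 = 1.4528
R = v/ω = 2.0/1.0 = 2.0000
x' = 4.5 + 2.0000·(sin 1.4528 − sin -1.0472) = 8.2181
y' = -2.5 − 2.0000·(cos 1.4528 − cos -1.0472) = -1.7354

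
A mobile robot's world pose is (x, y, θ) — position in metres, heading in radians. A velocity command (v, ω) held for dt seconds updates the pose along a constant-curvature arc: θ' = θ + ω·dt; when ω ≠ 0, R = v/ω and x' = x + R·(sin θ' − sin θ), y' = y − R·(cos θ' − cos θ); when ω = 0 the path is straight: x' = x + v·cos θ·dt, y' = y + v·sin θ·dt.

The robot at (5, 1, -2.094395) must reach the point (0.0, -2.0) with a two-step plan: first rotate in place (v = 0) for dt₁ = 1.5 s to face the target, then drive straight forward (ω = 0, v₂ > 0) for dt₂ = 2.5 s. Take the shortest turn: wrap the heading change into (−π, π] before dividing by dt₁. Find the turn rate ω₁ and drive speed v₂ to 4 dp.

ω₁ = -0.3379, v₂ = 2.3324

heading to target = atan2(-2−1, 0−5) = -2.6012
Δθ = wrap(-2.6012 − -2.0944) = -0.5068; ω₁ = Δθ/dt₁ = -0.3379
distance = √((0−5)² + (-2−1)²) = 5.8310; v₂ = distance/dt₂ = 2.3324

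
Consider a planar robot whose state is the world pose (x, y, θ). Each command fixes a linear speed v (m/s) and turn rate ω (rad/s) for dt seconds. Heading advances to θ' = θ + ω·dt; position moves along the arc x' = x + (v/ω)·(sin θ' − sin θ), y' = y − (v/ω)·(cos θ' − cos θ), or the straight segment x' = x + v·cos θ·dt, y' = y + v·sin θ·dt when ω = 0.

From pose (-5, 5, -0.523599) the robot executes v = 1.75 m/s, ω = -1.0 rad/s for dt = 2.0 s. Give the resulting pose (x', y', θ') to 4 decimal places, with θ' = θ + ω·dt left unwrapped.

(-4.8610, 2.0581, -2.5236)

θ' = -0.5236 + -1.0·2.0 = -2.5236
R = v/ω = 1.75/-1.0 = -1.7500
x' = -5 + -1.7500·(sin -2.5236 − sin -0.5236) = -4.8610
y' = 5 − -1.7500·(cos -2.5236 − cos -0.5236) = 2.0581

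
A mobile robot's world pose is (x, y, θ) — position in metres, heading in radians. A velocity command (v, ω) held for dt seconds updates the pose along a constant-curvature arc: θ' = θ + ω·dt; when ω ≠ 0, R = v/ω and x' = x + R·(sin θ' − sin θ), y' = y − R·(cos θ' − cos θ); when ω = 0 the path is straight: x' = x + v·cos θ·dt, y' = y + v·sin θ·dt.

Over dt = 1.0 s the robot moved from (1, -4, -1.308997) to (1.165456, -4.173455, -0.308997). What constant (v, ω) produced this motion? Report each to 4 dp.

v = 0.2500, ω = 1.0000

Δθ = -0.308997 − -1.308997 = 1.000000
ω = Δθ/dt = 1.000000/1.0 = 1.0000
R = −Δy/(cos θ' − cos θ) = 0.2500
v = R·ω = 0.2500·1.0000 = 0.2500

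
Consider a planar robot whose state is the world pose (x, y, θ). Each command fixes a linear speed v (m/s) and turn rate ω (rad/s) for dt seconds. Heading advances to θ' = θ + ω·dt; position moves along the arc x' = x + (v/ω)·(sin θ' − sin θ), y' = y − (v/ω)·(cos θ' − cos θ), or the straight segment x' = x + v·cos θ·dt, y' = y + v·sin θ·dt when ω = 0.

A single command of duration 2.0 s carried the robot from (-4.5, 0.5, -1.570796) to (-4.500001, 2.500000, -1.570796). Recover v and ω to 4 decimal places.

v = -1.0000, ω = 0.0000

Δθ = -1.570796 − -1.570796 = 0.000000
ω = Δθ/dt = 0.000000/2.0 = 0.0000
ω = 0 → v = (Δx·cos θ + Δy·sin θ)/dt = -1.0000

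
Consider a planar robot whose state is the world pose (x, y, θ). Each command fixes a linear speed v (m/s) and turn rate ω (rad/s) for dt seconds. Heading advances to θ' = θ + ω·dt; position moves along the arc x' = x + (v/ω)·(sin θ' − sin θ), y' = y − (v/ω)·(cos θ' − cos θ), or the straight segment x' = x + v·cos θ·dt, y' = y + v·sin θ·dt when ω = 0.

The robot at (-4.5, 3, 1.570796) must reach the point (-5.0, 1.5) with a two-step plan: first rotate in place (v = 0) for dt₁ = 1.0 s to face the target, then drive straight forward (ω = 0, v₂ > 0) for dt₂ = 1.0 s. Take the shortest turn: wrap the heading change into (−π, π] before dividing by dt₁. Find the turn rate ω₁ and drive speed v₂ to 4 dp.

ω₁ = 2.8198, v₂ = 1.5811

heading to target = atan2(1.5−3, -5−-4.5) = -1.8925
Δθ = wrap(-1.8925 − 1.5708) = 2.8198; ω₁ = Δθ/dt₁ = 2.8198
distance = √((-5−-4.5)² + (1.5−3)²) = 1.5811; v₂ = distance/dt₂ = 1.5811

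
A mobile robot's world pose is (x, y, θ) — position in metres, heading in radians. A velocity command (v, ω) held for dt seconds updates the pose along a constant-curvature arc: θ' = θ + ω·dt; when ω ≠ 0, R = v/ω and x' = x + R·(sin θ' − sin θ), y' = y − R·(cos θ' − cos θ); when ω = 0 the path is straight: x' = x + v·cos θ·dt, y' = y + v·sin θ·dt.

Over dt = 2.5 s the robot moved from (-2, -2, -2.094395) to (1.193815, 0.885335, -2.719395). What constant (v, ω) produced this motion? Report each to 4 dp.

v = -1.7500, ω = -0.2500

Δθ = -2.719395 − -2.094395 = -0.625000
ω = Δθ/dt = -0.625000/2.5 = -0.2500
R = Δx/(sin θ' − sin θ) = 7.0000
v = R·ω = 7.0000·-0.2500 = -1.7500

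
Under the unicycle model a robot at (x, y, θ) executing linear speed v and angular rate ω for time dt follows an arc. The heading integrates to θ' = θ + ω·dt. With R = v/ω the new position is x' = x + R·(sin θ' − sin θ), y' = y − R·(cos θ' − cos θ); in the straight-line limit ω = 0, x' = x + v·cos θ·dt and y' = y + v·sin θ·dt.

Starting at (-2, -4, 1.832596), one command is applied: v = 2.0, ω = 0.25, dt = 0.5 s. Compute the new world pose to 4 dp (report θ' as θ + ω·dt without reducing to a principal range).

θ' = 1.8326 + 0.25·0.5 = 1.9576
R = v/ω = 2.0/0.25 = 8.0000
x' = -2 + 8.0000·(sin 1.9576 − sin 1.8326) = -2.3184
y' = -4 − 8.0000·(cos 1.9576 − cos 1.8326) = -3.0527

(-2.3184, -3.0527, 1.9576)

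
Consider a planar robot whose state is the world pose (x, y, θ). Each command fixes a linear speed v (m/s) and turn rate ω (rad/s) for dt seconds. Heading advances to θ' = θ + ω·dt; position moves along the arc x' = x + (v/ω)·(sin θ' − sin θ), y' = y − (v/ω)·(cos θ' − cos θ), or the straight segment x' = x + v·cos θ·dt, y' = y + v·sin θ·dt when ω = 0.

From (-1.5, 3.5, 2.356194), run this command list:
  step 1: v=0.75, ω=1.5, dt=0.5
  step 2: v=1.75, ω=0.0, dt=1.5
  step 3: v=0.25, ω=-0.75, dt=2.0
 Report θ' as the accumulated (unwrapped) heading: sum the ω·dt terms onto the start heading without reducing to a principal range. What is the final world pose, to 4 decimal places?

(-4.7805, 4.0604, 1.6062)

step 1: θ'=3.1062 (R=0.5000) → pose (-1.8359, 3.6461, 3.1062)
step 2: θ'=3.1062 (straight) → pose (-4.4592, 3.7390, 3.1062)
step 3: θ'=1.6062 (R=-0.3333) → pose (-4.7805, 4.0604, 1.6062)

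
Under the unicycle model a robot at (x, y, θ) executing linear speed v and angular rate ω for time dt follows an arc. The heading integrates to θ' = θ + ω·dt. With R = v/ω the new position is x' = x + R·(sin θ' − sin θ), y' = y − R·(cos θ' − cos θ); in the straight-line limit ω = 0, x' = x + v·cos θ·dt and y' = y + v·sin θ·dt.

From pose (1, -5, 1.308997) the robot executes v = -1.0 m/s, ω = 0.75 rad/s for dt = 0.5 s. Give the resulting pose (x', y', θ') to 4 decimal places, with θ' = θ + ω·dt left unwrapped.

θ' = 1.3090 + 0.75·0.5 = 1.6840
R = v/ω = -1.0/0.75 = -1.3333
x' = 1 + -1.3333·(sin 1.6840 − sin 1.3090) = 0.9631
y' = -5 − -1.3333·(cos 1.6840 − cos 1.3090) = -5.4957

(0.9631, -5.4957, 1.6840)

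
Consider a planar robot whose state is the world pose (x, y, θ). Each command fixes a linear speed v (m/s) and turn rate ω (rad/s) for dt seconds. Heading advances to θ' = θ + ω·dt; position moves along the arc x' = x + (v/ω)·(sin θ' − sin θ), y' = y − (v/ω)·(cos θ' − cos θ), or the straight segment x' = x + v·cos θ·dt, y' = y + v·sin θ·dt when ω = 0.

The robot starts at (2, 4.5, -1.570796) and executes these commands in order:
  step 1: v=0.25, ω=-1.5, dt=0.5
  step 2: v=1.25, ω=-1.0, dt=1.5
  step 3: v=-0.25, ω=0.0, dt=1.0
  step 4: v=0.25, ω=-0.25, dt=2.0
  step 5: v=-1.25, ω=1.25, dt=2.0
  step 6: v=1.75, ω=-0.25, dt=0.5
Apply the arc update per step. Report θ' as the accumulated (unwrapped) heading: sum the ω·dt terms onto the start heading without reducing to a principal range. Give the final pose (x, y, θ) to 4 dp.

step 1: θ'=-2.3208 (R=-0.1667) → pose (1.9553, 4.3864, -2.3208)
step 2: θ'=-3.8208 (R=-1.2500) → pose (0.2555, 4.2658, -3.8208)
step 3: θ'=-3.8208 (straight) → pose (0.4500, 4.1088, -3.8208)
step 4: θ'=-4.3208 (R=-1.0000) → pose (0.1538, 4.5052, -4.3208)
step 5: θ'=-1.8208 (R=-1.0000) → pose (2.0471, 4.6395, -1.8208)
step 6: θ'=-1.9458 (R=-7.0000) → pose (1.7782, 3.8074, -1.9458)

(1.7782, 3.8074, -1.9458)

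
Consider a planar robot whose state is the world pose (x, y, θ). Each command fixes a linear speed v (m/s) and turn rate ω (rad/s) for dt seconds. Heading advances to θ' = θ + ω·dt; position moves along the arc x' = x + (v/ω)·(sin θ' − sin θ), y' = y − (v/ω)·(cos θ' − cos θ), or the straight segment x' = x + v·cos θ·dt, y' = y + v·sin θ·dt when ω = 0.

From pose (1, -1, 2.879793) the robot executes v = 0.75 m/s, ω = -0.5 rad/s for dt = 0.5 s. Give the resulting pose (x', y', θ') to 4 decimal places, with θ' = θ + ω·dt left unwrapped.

θ' = 2.8798 + -0.5·0.5 = 2.6298
R = v/ω = 0.75/-0.5 = -1.5000
x' = 1 + -1.5000·(sin 2.6298 − sin 2.8798) = 0.6536
y' = -1 − -1.5000·(cos 2.6298 − cos 2.8798) = -0.8589

(0.6536, -0.8589, 2.6298)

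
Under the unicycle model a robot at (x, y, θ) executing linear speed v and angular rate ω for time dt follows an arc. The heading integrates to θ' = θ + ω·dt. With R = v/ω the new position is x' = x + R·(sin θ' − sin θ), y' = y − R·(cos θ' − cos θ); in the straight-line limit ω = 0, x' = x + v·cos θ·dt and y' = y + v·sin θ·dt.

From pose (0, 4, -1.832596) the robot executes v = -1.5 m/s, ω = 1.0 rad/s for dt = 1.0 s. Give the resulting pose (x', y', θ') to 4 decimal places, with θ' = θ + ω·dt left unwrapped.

θ' = -1.8326 + 1.0·1.0 = -0.8326
R = v/ω = -1.5/1.0 = -1.5000
x' = 0 + -1.5000·(sin -0.8326 − sin -1.8326) = -0.3394
y' = 4 − -1.5000·(cos -0.8326 − cos -1.8326) = 5.3977

(-0.3394, 5.3977, -0.8326)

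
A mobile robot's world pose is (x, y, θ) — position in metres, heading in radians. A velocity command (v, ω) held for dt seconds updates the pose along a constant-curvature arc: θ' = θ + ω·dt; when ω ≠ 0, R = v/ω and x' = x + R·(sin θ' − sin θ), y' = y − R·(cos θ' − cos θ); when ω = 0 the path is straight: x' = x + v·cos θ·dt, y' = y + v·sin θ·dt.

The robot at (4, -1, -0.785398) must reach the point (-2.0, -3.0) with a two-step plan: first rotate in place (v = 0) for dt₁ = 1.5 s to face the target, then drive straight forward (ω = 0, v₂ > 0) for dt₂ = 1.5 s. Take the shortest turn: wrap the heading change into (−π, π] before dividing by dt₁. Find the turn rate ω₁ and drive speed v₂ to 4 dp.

ω₁ = -1.3563, v₂ = 4.2164

heading to target = atan2(-3−-1, -2−4) = -2.8198
Δθ = wrap(-2.8198 − -0.7854) = -2.0344; ω₁ = Δθ/dt₁ = -1.3563
distance = √((-2−4)² + (-3−-1)²) = 6.3246; v₂ = distance/dt₂ = 4.2164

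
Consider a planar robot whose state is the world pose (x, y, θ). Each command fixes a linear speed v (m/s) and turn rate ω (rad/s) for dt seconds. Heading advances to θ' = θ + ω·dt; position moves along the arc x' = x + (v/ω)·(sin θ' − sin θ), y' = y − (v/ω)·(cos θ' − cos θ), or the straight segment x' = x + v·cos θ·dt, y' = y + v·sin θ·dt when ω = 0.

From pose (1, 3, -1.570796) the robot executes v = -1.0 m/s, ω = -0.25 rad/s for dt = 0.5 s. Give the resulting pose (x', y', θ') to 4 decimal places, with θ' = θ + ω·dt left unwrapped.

(1.0312, 3.4987, -1.6958)

θ' = -1.5708 + -0.25·0.5 = -1.6958
R = v/ω = -1.0/-0.25 = 4.0000
x' = 1 + 4.0000·(sin -1.6958 − sin -1.5708) = 1.0312
y' = 3 − 4.0000·(cos -1.6958 − cos -1.5708) = 3.4987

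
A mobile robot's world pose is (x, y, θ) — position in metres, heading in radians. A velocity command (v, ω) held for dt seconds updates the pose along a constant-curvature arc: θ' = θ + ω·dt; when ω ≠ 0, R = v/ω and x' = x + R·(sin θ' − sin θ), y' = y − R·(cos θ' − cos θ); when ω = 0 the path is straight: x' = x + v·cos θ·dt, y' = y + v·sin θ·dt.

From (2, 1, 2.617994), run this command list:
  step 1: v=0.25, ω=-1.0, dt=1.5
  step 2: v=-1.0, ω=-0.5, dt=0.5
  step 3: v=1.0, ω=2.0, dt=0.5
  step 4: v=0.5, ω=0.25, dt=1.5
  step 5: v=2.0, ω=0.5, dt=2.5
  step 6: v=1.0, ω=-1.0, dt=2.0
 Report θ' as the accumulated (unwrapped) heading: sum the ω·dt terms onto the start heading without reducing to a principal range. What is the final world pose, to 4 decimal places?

(-4.4709, 4.3188, 1.4930)

step 1: θ'=1.1180 (R=-0.2500) → pose (1.9002, 1.3259, 1.1180)
step 2: θ'=0.8680 (R=2.0000) → pose (1.6278, 0.9081, 0.8680)
step 3: θ'=1.8680 (R=0.5000) → pose (1.7244, 1.3777, 1.8680)
step 4: θ'=2.2430 (R=2.0000) → pose (1.3770, 2.0375, 2.2430)
step 5: θ'=3.4930 (R=4.0000) → pose (-3.1297, 3.3022, 3.4930)
step 6: θ'=1.4930 (R=-1.0000) → pose (-4.4709, 4.3188, 1.4930)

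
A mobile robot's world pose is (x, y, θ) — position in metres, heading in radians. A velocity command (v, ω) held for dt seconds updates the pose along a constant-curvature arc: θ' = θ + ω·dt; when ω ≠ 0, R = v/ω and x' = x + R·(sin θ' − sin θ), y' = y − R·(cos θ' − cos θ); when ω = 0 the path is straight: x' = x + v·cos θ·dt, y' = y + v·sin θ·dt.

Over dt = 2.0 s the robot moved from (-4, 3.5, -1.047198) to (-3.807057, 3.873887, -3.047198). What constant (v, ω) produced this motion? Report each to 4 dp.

Δθ = -3.047198 − -1.047198 = -2.000000
ω = Δθ/dt = -2.000000/2.0 = -1.0000
R = −Δy/(cos θ' − cos θ) = 0.2500
v = R·ω = 0.2500·-1.0000 = -0.2500

v = -0.2500, ω = -1.0000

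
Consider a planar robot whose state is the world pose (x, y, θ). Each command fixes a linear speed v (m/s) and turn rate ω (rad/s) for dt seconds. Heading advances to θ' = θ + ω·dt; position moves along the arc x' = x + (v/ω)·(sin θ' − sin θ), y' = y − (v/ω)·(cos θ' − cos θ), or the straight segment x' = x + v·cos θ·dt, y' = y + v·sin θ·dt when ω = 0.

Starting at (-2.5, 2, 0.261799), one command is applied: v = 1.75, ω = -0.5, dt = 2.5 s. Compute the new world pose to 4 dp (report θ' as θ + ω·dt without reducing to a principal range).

(1.3285, 0.5449, -0.9882)

θ' = 0.2618 + -0.5·2.5 = -0.9882
R = v/ω = 1.75/-0.5 = -3.5000
x' = -2.5 + -3.5000·(sin -0.9882 − sin 0.2618) = 1.3285
y' = 2 − -3.5000·(cos -0.9882 − cos 0.2618) = 0.5449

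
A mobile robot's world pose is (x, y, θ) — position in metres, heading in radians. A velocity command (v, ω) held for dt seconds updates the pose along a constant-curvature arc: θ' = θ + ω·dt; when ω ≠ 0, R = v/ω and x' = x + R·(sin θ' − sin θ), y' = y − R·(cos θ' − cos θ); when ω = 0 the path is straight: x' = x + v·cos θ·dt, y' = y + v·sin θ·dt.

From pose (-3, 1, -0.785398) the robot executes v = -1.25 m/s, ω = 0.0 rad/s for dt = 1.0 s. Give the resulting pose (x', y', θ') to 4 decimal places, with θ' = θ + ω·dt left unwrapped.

θ' = -0.7854 + 0.0·1.0 = -0.7854
ω = 0 → straight: x' = -3 + -1.25·cos(-0.7854)·1.0 = -3.8839
y' = 1 + -1.25·sin(-0.7854)·1.0 = 1.8839

(-3.8839, 1.8839, -0.7854)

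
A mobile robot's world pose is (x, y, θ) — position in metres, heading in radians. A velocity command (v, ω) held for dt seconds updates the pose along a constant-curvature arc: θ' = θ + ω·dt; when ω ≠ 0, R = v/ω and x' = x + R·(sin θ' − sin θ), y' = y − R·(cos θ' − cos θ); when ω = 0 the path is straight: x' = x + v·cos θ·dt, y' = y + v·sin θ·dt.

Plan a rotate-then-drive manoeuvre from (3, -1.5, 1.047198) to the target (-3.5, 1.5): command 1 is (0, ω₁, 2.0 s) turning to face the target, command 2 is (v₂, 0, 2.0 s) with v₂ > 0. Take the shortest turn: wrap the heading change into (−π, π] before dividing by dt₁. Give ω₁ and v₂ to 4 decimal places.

ω₁ = 0.8310, v₂ = 3.5795

heading to target = atan2(1.5−-1.5, -3.5−3) = 2.7092
Δθ = wrap(2.7092 − 1.0472) = 1.6620; ω₁ = Δθ/dt₁ = 0.8310
distance = √((-3.5−3)² + (1.5−-1.5)²) = 7.1589; v₂ = distance/dt₂ = 3.5795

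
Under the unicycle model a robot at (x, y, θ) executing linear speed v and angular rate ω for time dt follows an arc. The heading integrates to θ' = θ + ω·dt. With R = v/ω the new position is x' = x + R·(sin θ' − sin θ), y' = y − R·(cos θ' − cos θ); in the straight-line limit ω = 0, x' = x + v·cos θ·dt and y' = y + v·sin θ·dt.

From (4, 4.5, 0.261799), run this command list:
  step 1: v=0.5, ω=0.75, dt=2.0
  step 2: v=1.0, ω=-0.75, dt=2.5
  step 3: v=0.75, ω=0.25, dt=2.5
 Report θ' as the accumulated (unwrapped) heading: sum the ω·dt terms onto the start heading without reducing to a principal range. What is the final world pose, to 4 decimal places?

(7.7498, 7.2136, 0.5118)

step 1: θ'=1.7618 (R=0.6667) → pose (4.4820, 5.2705, 1.7618)
step 2: θ'=-0.1132 (R=-1.3333) → pose (5.9417, 6.8484, -0.1132)
step 3: θ'=0.5118 (R=3.0000) → pose (7.7498, 7.2136, 0.5118)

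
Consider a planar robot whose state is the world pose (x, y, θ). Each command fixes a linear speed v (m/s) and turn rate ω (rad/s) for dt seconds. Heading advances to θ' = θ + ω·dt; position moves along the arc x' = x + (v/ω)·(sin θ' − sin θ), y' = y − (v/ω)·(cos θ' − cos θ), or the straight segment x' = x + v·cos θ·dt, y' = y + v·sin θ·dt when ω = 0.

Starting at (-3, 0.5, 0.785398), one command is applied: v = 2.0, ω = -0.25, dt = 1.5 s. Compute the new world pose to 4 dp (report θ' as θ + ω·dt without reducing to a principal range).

(-0.5349, 2.1788, 0.4104)

θ' = 0.7854 + -0.25·1.5 = 0.4104
R = v/ω = 2.0/-0.25 = -8.0000
x' = -3 + -8.0000·(sin 0.4104 − sin 0.7854) = -0.5349
y' = 0.5 − -8.0000·(cos 0.4104 − cos 0.7854) = 2.1788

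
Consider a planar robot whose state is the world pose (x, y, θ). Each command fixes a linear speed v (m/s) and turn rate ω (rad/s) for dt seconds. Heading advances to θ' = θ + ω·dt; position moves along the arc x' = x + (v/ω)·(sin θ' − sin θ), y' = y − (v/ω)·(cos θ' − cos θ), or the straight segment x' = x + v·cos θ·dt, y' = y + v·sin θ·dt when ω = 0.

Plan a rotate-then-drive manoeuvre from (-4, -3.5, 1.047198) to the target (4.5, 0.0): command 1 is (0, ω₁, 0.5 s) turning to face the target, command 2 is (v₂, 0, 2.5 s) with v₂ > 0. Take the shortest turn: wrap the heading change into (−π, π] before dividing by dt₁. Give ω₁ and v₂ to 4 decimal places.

ω₁ = -1.3132, v₂ = 3.6770

heading to target = atan2(0−-3.5, 4.5−-4) = 0.3906
Δθ = wrap(0.3906 − 1.0472) = -0.6566; ω₁ = Δθ/dt₁ = -1.3132
distance = √((4.5−-4)² + (0−-3.5)²) = 9.1924; v₂ = distance/dt₂ = 3.6770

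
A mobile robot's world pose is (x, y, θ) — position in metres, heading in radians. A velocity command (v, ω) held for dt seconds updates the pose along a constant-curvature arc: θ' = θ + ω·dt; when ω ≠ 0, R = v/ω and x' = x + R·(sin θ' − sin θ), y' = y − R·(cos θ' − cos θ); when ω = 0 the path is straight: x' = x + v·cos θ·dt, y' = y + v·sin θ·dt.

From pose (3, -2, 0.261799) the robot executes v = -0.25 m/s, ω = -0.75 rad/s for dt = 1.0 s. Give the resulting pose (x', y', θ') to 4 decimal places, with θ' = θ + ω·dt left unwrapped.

θ' = 0.2618 + -0.75·1.0 = -0.4882
R = v/ω = -0.25/-0.75 = 0.3333
x' = 3 + 0.3333·(sin -0.4882 − sin 0.2618) = 2.7574
y' = -2 − 0.3333·(cos -0.4882 − cos 0.2618) = -1.9724

(2.7574, -1.9724, -0.4882)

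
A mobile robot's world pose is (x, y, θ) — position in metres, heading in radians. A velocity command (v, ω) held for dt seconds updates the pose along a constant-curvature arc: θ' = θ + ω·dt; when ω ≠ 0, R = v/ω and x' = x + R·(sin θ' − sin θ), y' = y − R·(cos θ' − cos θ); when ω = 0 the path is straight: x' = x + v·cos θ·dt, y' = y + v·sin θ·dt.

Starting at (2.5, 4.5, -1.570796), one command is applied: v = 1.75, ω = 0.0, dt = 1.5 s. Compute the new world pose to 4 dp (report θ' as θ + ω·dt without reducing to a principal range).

(2.5000, 1.8750, -1.5708)

θ' = -1.5708 + 0.0·1.5 = -1.5708
ω = 0 → straight: x' = 2.5 + 1.75·cos(-1.5708)·1.5 = 2.5000
y' = 4.5 + 1.75·sin(-1.5708)·1.5 = 1.8750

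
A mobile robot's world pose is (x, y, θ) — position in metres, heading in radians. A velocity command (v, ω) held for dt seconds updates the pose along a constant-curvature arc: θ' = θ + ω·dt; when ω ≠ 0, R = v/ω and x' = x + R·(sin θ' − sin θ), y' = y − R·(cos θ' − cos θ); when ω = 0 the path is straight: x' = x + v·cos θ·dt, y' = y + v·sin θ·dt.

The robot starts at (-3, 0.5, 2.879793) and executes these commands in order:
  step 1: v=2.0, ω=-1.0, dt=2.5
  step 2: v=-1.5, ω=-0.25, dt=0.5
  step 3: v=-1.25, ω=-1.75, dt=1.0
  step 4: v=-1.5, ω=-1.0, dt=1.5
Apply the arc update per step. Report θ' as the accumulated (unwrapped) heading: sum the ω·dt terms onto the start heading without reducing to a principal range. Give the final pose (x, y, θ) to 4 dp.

(-3.5513, 6.2900, -2.9952)

step 1: θ'=0.3798 (R=-2.0000) → pose (-3.2238, 4.2893, 0.3798)
step 2: θ'=0.2548 (R=6.0000) → pose (-3.9359, 4.0555, 0.2548)
step 3: θ'=-1.4952 (R=0.7143) → pose (-4.8282, 4.6928, -1.4952)
step 4: θ'=-2.9952 (R=1.5000) → pose (-3.5513, 6.2900, -2.9952)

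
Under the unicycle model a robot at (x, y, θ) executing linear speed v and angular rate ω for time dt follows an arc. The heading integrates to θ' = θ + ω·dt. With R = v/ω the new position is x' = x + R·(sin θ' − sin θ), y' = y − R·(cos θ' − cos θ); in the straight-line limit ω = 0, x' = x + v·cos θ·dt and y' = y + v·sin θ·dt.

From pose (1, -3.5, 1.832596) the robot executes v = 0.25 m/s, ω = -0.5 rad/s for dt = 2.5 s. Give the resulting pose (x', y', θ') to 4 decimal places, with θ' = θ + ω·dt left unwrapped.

(1.2079, -2.9531, 0.5826)

θ' = 1.8326 + -0.5·2.5 = 0.5826
R = v/ω = 0.25/-0.5 = -0.5000
x' = 1 + -0.5000·(sin 0.5826 − sin 1.8326) = 1.2079
y' = -3.5 − -0.5000·(cos 0.5826 − cos 1.8326) = -2.9531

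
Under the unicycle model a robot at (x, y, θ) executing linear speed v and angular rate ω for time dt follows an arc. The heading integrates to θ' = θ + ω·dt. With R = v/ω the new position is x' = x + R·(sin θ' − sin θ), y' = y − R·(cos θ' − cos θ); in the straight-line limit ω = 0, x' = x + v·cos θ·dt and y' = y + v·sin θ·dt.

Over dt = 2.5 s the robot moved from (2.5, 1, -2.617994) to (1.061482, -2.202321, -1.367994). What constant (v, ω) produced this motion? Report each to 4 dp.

Δθ = -1.367994 − -2.617994 = 1.250000
ω = Δθ/dt = 1.250000/2.5 = 0.5000
R = −Δy/(cos θ' − cos θ) = 3.0000
v = R·ω = 3.0000·0.5000 = 1.5000

v = 1.5000, ω = 0.5000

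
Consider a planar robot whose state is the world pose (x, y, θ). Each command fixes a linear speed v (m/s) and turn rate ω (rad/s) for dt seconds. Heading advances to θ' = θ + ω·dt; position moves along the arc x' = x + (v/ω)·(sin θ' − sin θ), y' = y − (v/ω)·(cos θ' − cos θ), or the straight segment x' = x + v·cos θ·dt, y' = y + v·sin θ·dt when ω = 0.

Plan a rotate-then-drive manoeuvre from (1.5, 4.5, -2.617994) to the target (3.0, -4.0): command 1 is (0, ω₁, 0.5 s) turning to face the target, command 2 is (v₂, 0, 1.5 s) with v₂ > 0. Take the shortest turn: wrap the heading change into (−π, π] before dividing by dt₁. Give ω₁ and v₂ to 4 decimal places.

heading to target = atan2(-4−4.5, 3−1.5) = -1.3961
Δθ = wrap(-1.3961 − -2.6180) = 1.2219; ω₁ = Δθ/dt₁ = 2.4437
distance = √((3−1.5)² + (-4−4.5)²) = 8.6313; v₂ = distance/dt₂ = 5.7542

ω₁ = 2.4437, v₂ = 5.7542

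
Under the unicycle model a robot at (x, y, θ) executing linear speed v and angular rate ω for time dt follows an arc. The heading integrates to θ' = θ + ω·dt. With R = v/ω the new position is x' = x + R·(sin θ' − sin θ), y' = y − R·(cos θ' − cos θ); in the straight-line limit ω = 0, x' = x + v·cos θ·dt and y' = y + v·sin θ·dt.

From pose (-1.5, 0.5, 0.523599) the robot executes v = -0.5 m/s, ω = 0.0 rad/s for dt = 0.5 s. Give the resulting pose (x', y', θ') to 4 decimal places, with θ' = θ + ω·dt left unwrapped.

θ' = 0.5236 + 0.0·0.5 = 0.5236
ω = 0 → straight: x' = -1.5 + -0.5·cos(0.5236)·0.5 = -1.7165
y' = 0.5 + -0.5·sin(0.5236)·0.5 = 0.3750

(-1.7165, 0.3750, 0.5236)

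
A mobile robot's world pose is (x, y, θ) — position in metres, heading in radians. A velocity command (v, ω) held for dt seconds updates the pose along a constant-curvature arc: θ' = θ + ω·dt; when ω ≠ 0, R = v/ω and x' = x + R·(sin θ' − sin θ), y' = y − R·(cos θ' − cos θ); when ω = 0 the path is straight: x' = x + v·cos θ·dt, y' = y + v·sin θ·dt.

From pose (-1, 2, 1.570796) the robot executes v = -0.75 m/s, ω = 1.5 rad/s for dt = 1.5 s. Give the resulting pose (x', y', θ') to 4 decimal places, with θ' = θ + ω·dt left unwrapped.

(-0.1859, 1.6110, 3.8208)

θ' = 1.5708 + 1.5·1.5 = 3.8208
R = v/ω = -0.75/1.5 = -0.5000
x' = -1 + -0.5000·(sin 3.8208 − sin 1.5708) = -0.1859
y' = 2 − -0.5000·(cos 3.8208 − cos 1.5708) = 1.6110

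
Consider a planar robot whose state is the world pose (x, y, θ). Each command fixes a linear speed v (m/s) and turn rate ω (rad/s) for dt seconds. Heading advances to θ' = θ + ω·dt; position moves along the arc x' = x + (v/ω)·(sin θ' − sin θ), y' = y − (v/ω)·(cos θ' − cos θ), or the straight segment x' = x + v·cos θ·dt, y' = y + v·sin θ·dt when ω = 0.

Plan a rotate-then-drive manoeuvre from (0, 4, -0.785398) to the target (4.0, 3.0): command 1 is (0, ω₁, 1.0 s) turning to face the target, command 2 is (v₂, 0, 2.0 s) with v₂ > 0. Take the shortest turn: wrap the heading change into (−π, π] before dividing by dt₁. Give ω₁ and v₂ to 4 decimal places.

heading to target = atan2(3−4, 4−0) = -0.2450
Δθ = wrap(-0.2450 − -0.7854) = 0.5404; ω₁ = Δθ/dt₁ = 0.5404
distance = √((4−0)² + (3−4)²) = 4.1231; v₂ = distance/dt₂ = 2.0616

ω₁ = 0.5404, v₂ = 2.0616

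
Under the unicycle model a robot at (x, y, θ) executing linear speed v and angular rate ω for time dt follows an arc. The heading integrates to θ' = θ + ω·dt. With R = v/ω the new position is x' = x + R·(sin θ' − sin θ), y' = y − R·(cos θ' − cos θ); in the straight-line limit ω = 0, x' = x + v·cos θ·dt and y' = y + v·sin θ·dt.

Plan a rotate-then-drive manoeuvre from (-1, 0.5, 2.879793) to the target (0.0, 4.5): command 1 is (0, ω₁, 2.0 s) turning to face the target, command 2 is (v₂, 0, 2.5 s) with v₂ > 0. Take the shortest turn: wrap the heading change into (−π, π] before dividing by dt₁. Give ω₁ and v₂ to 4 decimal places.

ω₁ = -0.7770, v₂ = 1.6492

heading to target = atan2(4.5−0.5, 0−-1) = 1.3258
Δθ = wrap(1.3258 − 2.8798) = -1.5540; ω₁ = Δθ/dt₁ = -0.7770
distance = √((0−-1)² + (4.5−0.5)²) = 4.1231; v₂ = distance/dt₂ = 1.6492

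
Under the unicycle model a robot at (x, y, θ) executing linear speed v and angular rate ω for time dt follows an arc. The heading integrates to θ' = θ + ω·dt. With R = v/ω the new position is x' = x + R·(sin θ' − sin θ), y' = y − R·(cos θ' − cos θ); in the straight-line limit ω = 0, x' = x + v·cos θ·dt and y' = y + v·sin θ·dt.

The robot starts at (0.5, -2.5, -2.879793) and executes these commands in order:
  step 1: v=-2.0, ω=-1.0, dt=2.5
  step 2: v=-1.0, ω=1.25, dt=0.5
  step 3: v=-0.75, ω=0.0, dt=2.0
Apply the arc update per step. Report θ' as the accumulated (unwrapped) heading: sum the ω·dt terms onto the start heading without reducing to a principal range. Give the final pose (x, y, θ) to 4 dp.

step 1: θ'=-5.3798 (R=2.0000) → pose (2.5885, -5.6697, -5.3798)
step 2: θ'=-4.7548 (R=-0.8000) → pose (2.4176, -6.1310, -4.7548)
step 3: θ'=-4.7548 (straight) → pose (2.3540, -7.6296, -4.7548)

(2.3540, -7.6296, -4.7548)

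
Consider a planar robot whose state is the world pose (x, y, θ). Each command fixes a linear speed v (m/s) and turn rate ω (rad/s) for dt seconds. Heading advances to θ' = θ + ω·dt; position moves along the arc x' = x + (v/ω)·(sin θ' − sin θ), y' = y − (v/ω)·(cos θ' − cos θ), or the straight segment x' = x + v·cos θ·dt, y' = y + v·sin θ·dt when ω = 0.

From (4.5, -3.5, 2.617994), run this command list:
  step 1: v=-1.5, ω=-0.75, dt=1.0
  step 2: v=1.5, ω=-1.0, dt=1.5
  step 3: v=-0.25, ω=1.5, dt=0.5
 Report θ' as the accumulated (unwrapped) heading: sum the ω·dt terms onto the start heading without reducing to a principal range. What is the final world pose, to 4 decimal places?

step 1: θ'=1.8680 (R=2.0000) → pose (5.4123, -4.6464, 1.8680)
step 2: θ'=0.3680 (R=-1.5000) → pose (6.3069, -2.8075, 0.3680)
step 3: θ'=1.1180 (R=-0.1667) → pose (6.2170, -2.8901, 1.1180)

(6.2170, -2.8901, 1.1180)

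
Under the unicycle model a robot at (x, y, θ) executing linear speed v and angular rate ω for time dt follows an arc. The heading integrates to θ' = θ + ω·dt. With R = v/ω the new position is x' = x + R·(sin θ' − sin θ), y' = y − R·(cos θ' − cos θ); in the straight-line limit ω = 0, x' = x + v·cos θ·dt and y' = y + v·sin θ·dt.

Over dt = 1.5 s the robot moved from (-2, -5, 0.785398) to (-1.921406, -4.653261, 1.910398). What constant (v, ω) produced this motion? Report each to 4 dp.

v = 0.2500, ω = 0.7500

Δθ = 1.910398 − 0.785398 = 1.125000
ω = Δθ/dt = 1.125000/1.5 = 0.7500
R = −Δy/(cos θ' − cos θ) = 0.3333
v = R·ω = 0.3333·0.7500 = 0.2500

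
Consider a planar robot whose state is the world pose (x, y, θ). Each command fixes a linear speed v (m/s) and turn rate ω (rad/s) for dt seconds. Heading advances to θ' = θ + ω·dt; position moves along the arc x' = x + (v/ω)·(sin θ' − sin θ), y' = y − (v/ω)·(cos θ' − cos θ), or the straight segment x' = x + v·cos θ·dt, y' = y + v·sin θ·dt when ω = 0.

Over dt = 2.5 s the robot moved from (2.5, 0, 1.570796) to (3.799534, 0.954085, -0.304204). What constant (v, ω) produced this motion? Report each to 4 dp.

v = 0.7500, ω = -0.7500

Δθ = -0.304204 − 1.570796 = -1.875000
ω = Δθ/dt = -1.875000/2.5 = -0.7500
R = Δx/(sin θ' − sin θ) = -1.0000
v = R·ω = -1.0000·-0.7500 = 0.7500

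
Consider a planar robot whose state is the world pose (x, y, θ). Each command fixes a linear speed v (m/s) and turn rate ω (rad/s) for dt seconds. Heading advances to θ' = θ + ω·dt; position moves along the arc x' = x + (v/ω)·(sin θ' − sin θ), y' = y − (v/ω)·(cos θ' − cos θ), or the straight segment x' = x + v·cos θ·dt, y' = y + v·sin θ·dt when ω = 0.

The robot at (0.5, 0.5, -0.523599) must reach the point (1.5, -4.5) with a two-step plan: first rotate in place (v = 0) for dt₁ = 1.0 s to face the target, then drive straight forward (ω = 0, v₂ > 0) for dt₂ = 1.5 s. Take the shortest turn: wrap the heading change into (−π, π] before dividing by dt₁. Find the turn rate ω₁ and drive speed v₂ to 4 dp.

ω₁ = -0.8498, v₂ = 3.3993

heading to target = atan2(-4.5−0.5, 1.5−0.5) = -1.3734
Δθ = wrap(-1.3734 − -0.5236) = -0.8498; ω₁ = Δθ/dt₁ = -0.8498
distance = √((1.5−0.5)² + (-4.5−0.5)²) = 5.0990; v₂ = distance/dt₂ = 3.3993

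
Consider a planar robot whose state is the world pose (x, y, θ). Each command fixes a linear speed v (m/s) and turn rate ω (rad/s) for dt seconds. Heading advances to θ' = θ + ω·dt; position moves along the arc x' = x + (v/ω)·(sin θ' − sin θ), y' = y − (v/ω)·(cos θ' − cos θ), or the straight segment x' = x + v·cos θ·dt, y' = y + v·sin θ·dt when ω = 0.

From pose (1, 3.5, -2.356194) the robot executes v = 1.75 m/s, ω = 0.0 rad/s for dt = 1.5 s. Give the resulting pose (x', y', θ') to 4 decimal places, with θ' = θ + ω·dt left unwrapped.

θ' = -2.3562 + 0.0·1.5 = -2.3562
ω = 0 → straight: x' = 1 + 1.75·cos(-2.3562)·1.5 = -0.8562
y' = 3.5 + 1.75·sin(-2.3562)·1.5 = 1.6438

(-0.8562, 1.6438, -2.3562)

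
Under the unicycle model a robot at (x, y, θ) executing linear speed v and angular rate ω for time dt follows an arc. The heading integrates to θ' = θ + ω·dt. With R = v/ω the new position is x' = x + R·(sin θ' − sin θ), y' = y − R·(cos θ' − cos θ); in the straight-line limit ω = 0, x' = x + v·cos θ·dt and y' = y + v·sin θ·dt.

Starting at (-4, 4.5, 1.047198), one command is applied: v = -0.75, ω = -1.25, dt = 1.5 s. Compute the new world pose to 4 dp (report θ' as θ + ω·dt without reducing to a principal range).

θ' = 1.0472 + -1.25·1.5 = -0.8278
R = v/ω = -0.75/-1.25 = 0.6000
x' = -4 + 0.6000·(sin -0.8278 − sin 1.0472) = -4.9615
y' = 4.5 − 0.6000·(cos -0.8278 − cos 1.0472) = 4.3941

(-4.9615, 4.3941, -0.8278)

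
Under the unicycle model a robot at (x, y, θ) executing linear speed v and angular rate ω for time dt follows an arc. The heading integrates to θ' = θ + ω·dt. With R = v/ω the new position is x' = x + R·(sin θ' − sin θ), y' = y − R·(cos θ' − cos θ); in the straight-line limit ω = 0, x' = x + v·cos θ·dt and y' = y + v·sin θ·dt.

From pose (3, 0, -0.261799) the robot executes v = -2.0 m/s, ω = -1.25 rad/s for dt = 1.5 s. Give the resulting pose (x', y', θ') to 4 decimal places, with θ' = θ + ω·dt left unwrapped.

θ' = -0.2618 + -1.25·1.5 = -2.1368
R = v/ω = -2.0/-1.25 = 1.6000
x' = 3 + 1.6000·(sin -2.1368 − sin -0.2618) = 2.0636
y' = 0 − 1.6000·(cos -2.1368 − cos -0.2618) = 2.4035

(2.0636, 2.4035, -2.1368)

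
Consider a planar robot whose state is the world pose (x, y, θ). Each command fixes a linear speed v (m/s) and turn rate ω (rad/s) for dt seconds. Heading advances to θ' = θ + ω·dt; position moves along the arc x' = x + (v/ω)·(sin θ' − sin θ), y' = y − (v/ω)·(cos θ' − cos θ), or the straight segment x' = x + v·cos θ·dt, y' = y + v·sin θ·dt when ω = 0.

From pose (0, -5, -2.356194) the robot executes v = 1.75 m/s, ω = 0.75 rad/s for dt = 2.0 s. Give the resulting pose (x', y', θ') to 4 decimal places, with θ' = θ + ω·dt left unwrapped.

(-0.1126, -8.1790, -0.8562)

θ' = -2.3562 + 0.75·2.0 = -0.8562
R = v/ω = 1.75/0.75 = 2.3333
x' = 0 + 2.3333·(sin -0.8562 − sin -2.3562) = -0.1126
y' = -5 − 2.3333·(cos -0.8562 − cos -2.3562) = -8.1790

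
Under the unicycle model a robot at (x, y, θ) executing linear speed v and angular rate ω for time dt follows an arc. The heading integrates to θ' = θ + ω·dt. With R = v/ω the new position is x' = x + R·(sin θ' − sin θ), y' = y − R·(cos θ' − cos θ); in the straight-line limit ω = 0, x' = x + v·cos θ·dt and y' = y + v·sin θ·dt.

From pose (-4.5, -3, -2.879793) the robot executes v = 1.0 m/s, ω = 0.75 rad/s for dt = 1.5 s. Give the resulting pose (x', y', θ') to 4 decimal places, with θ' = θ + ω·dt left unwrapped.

θ' = -2.8798 + 0.75·1.5 = -1.7548
R = v/ω = 1.0/0.75 = 1.3333
x' = -4.5 + 1.3333·(sin -1.7548 − sin -2.8798) = -5.4657
y' = -3 − 1.3333·(cos -1.7548 − cos -2.8798) = -4.0440

(-5.4657, -4.0440, -1.7548)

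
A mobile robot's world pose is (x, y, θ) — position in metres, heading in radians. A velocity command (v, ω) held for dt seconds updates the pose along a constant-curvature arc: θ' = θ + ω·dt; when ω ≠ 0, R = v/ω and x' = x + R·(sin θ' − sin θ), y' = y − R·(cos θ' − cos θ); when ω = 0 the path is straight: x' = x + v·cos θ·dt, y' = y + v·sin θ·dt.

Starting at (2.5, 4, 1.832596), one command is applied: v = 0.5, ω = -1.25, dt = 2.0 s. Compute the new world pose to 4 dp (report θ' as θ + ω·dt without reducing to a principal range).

(3.1339, 4.4177, -0.6674)

θ' = 1.8326 + -1.25·2.0 = -0.6674
R = v/ω = 0.5/-1.25 = -0.4000
x' = 2.5 + -0.4000·(sin -0.6674 − sin 1.8326) = 3.1339
y' = 4 − -0.4000·(cos -0.6674 − cos 1.8326) = 4.4177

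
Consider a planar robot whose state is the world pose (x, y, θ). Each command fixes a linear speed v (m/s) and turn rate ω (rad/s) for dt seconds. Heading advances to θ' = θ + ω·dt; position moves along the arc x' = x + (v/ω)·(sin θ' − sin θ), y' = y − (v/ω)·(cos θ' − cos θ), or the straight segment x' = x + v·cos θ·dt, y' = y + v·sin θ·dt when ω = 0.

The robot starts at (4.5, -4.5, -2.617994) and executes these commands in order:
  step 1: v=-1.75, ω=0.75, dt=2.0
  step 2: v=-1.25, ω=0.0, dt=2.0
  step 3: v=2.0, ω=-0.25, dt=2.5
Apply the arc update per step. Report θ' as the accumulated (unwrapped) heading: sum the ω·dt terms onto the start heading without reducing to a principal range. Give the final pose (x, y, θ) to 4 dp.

(5.0257, -4.0811, -1.7430)

step 1: θ'=-1.1180 (R=-2.3333) → pose (5.4315, -1.4585, -1.1180)
step 2: θ'=-1.1180 (straight) → pose (4.3378, 0.7896, -1.1180)
step 3: θ'=-1.7430 (R=-8.0000) → pose (5.0257, -4.0811, -1.7430)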